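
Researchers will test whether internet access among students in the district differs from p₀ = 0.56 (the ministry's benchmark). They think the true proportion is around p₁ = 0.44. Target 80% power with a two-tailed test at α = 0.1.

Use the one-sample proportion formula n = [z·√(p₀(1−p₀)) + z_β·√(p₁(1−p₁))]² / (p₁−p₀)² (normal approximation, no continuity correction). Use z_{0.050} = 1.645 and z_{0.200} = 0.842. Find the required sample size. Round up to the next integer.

n = [z_{α/2}·√(p₀q₀) + z_β·√(p₁q₁)]² / (p₁ − p₀)²
  = [1.645·√(0.56·0.44) + 0.842·√(0.44·0.56)]² / (-0.12)²
  = [1.645·0.4964 + 0.842·0.4964]² / 0.0144
  = [1.2345]² / 0.0144
  = 105.84
Round up → n = 106.

n = 106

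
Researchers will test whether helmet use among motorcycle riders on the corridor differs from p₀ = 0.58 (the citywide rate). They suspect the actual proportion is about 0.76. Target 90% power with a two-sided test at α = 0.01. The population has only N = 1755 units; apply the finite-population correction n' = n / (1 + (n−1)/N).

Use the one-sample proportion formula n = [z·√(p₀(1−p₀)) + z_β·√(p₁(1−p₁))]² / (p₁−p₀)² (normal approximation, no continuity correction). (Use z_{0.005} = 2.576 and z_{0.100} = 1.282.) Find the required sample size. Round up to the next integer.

n = 97

n = [z_{α/2}·√(p₀q₀) + z_β·√(p₁q₁)]² / (p₁ − p₀)²
  = [2.576·√(0.58·0.42) + 1.282·√(0.76·0.24)]² / (0.18)²
  = [2.576·0.4936 + 1.282·0.4271]² / 0.0324
  = [1.8189]² / 0.0324
  = 102.11
Finite-population correction (N = 1755): 102.11 / (1 + (102.11 − 1)/1755) = 96.55.
Round up → n = 97.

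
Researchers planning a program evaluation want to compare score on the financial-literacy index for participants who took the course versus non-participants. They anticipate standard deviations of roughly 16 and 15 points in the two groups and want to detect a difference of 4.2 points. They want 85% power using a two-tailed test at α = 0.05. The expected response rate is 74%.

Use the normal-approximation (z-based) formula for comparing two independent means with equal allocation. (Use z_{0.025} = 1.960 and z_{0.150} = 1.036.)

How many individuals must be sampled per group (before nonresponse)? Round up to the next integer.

n = 331 per group

n = (z_{α/2} + z_β)² · (σ₁² + σ₂²) / δ²
  = (1.960 + 1.036)² · (16² + 15² = 481) / 4.2²
  = 8.9760 · 481 / 17.64
  = 244.75
Adjust for 74% response: 244.75 / 0.74 = 330.75.
Round up → n = 331 per group.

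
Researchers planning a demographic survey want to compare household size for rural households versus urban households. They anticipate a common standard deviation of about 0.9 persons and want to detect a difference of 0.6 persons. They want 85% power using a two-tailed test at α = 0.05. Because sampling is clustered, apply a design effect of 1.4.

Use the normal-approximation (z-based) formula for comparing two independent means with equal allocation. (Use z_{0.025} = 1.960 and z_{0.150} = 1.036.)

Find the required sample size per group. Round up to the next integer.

n = (z_{α/2} + z_β)² · (σ₁² + σ₂²) / δ²
  = (1.960 + 1.036)² · (2·0.9² = 1.62) / 0.6²
  = 8.9760 · 1.62 / 0.36
  = 40.39
Design effect: 1.4 × 40.39 = 56.55.
Round up → n = 57 per group.

n = 57 per group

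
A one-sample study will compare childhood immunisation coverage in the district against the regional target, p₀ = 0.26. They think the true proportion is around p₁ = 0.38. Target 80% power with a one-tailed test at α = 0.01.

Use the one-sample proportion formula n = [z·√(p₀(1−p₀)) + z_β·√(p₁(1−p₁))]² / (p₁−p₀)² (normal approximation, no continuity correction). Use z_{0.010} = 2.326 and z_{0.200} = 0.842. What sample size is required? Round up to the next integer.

n = [z_α·√(p₀q₀) + z_β·√(p₁q₁)]² / (p₁ − p₀)²
  = [2.326·√(0.26·0.74) + 0.842·√(0.38·0.62)]² / (0.12)²
  = [2.326·0.4386 + 0.842·0.4854]² / 0.0144
  = [1.4290]² / 0.0144
  = 141.80
Round up → n = 142.

n = 142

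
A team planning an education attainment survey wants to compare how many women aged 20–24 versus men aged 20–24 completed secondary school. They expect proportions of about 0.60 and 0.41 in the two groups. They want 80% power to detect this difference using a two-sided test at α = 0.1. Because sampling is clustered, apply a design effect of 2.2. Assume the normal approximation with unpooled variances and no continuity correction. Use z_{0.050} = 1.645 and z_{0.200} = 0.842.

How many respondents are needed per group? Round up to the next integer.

n = (z_{α/2} + z_β)² · [p₁(1−p₁) + p₂(1−p₂)] / (p₁ − p₂)²
  = (1.645 + 0.842)² · (0.60·0.40 + 0.41·0.59) / (0.19)²
  = (2.487)² · (0.2400 + 0.2419) / 0.0361
  = 6.1852 · 0.4819 / 0.0361
  = 82.57
Design effect: 2.2 × 82.57 = 181.65.
Round up → n = 182 per group.

n = 182 per group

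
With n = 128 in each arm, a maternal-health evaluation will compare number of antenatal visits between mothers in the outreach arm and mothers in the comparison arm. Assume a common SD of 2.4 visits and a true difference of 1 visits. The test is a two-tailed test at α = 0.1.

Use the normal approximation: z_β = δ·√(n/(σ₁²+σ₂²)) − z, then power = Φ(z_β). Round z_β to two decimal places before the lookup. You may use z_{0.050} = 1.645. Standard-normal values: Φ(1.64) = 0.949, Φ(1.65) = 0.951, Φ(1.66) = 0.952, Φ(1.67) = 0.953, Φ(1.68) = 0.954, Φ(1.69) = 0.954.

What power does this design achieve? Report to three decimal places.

Power ≈ 0.954

z_β = δ·√(n/(σ₁²+σ₂²)) − z_{α/2}
    = 1 · √(128/11.52) − 1.645
    = 1 · 3.33333 − 1.645
    = 3.3333 − 1.645 = 1.6883 → 1.69
Power = Φ(1.69) = 0.954.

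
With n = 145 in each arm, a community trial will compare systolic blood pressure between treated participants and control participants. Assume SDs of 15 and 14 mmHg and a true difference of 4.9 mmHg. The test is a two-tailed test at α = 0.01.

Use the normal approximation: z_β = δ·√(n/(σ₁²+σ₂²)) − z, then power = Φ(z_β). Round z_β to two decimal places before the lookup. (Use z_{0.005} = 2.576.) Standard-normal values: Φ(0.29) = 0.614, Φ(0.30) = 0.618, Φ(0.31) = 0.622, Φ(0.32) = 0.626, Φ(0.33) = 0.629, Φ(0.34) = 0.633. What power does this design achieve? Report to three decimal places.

z_β = δ·√(n/(σ₁²+σ₂²)) − z_{α/2}
    = 4.9 · √(145/421) − 2.576
    = 4.9 · 0.58687 − 2.576
    = 2.8757 − 2.576 = 0.2997 → 0.30
Power = Φ(0.30) = 0.618.

Power ≈ 0.618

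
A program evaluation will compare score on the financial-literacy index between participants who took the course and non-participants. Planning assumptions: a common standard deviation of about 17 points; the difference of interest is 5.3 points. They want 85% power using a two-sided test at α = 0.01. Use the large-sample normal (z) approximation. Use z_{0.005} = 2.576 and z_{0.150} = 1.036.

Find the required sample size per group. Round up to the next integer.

n = 269 per group

n = (z_{α/2} + z_β)² · (σ₁² + σ₂²) / δ²
  = (2.576 + 1.036)² · (2·17² = 578) / 5.3²
  = 13.0465 · 578 / 28.09
  = 268.46
Round up → n = 269 per group.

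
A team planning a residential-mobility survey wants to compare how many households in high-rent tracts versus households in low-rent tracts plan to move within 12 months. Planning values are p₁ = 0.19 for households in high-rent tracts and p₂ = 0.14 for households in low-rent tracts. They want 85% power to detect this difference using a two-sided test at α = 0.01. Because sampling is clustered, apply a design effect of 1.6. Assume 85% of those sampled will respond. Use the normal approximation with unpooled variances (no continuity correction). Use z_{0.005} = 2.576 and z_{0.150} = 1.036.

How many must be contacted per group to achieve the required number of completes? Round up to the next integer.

n = (z_{α/2} + z_β)² · [p₁(1−p₁) + p₂(1−p₂)] / (p₁ − p₂)²
  = (2.576 + 1.036)² · (0.19·0.81 + 0.14·0.86) / (0.05)²
  = (3.612)² · (0.1539 + 0.1204) / 0.0025
  = 13.0465 · 0.2743 / 0.0025
  = 1431.47
Design effect: 1.6 × 1431.47 = 2290.35.
Adjust for 85% response: 2290.35 / 0.85 = 2694.53.
Round up → n = 2695 per group.

n = 2695 per group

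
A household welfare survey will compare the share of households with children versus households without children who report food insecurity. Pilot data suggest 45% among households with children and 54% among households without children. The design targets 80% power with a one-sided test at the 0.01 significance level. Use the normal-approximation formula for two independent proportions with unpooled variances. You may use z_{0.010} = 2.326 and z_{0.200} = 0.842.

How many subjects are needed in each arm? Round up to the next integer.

n = 615 per group

n = (z_α + z_β)² · [p₁(1−p₁) + p₂(1−p₂)] / (p₁ − p₂)²
  = (2.326 + 0.842)² · (0.45·0.55 + 0.54·0.46) / (-0.09)²
  = (3.168)² · (0.2475 + 0.2484) / 0.0081
  = 10.0362 · 0.4959 / 0.0081
  = 614.44
Round up → n = 615 per group.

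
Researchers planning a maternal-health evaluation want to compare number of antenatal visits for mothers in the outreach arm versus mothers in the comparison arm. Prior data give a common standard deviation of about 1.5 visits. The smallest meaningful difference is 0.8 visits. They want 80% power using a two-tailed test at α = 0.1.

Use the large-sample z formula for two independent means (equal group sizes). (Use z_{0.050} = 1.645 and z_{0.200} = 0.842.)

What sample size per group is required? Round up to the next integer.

n = (z_{α/2} + z_β)² · (σ₁² + σ₂²) / δ²
  = (1.645 + 0.842)² · (2·1.5² = 4.5) / 0.8²
  = 6.1852 · 4.5 / 0.64
  = 43.49
Round up → n = 44 per group.

n = 44 per group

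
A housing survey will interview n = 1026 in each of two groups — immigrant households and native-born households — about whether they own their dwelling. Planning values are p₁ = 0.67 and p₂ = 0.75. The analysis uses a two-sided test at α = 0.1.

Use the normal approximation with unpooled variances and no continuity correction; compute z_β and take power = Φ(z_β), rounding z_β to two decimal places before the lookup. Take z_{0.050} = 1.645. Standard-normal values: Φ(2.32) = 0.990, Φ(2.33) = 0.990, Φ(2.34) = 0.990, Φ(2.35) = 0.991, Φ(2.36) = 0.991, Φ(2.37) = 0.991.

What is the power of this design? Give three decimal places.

z_β = |p₁−p₂|·√(n/[p₁q₁+p₂q₂]) − z_{α/2}
    = 0.08 · √(1026/0.4086) − 1.645
    = 0.08 · 50.1100 − 1.645
    = 4.0088 − 1.645 = 2.3638 → 2.36
Power = Φ(2.36) = 0.991.

Power ≈ 0.991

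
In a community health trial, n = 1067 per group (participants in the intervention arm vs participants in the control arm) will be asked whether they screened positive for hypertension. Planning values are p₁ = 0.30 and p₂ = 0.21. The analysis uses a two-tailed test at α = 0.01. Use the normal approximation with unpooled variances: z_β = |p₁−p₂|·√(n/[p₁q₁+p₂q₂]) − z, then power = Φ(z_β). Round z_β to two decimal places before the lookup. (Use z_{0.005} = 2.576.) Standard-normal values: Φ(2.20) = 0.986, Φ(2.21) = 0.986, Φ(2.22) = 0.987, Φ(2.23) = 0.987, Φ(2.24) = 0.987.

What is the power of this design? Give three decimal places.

Power ≈ 0.987

z_β = |p₁−p₂|·√(n/[p₁q₁+p₂q₂]) − z_{α/2}
    = 0.09 · √(1067/0.3759) − 2.576
    = 0.09 · 53.2778 − 2.576
    = 4.7950 − 2.576 = 2.2190 → 2.22
Power = Φ(2.22) = 0.987.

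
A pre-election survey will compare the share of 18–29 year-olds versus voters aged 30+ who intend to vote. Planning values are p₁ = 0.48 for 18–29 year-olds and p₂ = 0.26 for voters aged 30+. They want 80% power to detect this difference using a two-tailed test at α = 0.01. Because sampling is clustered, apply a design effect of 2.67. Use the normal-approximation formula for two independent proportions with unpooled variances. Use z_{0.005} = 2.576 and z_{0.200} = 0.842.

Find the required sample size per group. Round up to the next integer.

n = 285 per group

n = (z_{α/2} + z_β)² · [p₁(1−p₁) + p₂(1−p₂)] / (p₁ − p₂)²
  = (2.576 + 0.842)² · (0.48·0.52 + 0.26·0.74) / (0.22)²
  = (3.418)² · (0.2496 + 0.1924) / 0.0484
  = 11.6827 · 0.4420 / 0.0484
  = 106.69
Design effect: 2.67 × 106.69 = 284.86.
Round up → n = 285 per group.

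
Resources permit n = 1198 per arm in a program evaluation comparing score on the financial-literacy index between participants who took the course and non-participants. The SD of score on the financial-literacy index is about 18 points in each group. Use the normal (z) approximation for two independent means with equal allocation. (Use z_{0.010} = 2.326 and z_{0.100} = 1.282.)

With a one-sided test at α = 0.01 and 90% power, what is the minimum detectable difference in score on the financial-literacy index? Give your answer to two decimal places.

δ = (z_α + z_β) · √((σ₁²+σ₂²)/n)
  = (2.326 + 1.282) · √(648/1198)
  = 3.608 · √0.5409
  = 3.608 · 0.7355
  = 2.6535

Minimum detectable difference ≈ 2.65 points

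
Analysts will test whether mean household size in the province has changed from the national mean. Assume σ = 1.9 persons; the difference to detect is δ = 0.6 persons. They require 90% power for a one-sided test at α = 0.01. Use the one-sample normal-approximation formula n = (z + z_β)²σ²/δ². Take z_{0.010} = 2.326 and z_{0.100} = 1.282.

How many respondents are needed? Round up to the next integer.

n = (z_α + z_β)² · σ² / δ²
  = (2.326 + 1.282)² · 1.9² / 0.6²
  = 13.0177 · 3.61 / 0.36
  = 130.54
Round up → n = 131.

n = 131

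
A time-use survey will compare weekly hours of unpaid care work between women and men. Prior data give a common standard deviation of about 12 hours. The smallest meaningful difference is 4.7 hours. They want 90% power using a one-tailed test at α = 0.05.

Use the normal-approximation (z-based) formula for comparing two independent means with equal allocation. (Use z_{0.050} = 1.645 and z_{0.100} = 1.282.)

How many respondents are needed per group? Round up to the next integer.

n = (z_α + z_β)² · (σ₁² + σ₂²) / δ²
  = (1.645 + 1.282)² · (2·12² = 288) / 4.7²
  = 8.5673 · 288 / 22.09
  = 111.70
Round up → n = 112 per group.

n = 112 per group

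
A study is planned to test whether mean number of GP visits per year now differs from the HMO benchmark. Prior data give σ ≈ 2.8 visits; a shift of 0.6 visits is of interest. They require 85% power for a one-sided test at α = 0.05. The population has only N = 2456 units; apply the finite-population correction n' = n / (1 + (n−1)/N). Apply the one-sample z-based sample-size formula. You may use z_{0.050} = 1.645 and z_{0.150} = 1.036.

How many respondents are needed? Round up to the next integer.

n = (z_α + z_β)² · σ² / δ²
  = (1.645 + 1.036)² · 2.8² / 0.6²
  = 7.1878 · 7.84 / 0.36
  = 156.53
Finite-population correction (N = 2456): 156.53 / (1 + (156.53 − 1)/2456) = 147.21.
Round up → n = 148.

n = 148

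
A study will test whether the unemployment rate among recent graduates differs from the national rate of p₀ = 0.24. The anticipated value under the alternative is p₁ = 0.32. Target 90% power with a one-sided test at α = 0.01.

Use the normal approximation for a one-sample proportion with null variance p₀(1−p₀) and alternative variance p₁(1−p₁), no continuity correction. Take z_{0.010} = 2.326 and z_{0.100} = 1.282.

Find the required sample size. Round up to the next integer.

n = [z_α·√(p₀q₀) + z_β·√(p₁q₁)]² / (p₁ − p₀)²
  = [2.326·√(0.24·0.76) + 1.282·√(0.32·0.68)]² / (0.08)²
  = [2.326·0.4271 + 1.282·0.4665]² / 0.0064
  = [1.5914]² / 0.0064
  = 395.72
Round up → n = 396.

n = 396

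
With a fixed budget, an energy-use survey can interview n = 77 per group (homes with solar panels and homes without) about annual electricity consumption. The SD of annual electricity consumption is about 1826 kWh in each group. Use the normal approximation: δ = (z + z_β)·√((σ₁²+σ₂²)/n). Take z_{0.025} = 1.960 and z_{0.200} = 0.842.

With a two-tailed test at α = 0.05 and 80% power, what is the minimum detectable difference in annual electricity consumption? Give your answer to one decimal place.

Minimum detectable difference ≈ 824.6 kWh

δ = (z_{α/2} + z_β) · √((σ₁²+σ₂²)/n)
  = (1.960 + 0.842) · √(6668552/77)
  = 2.802 · √86604.6
  = 2.802 · 294.2865
  = 824.5909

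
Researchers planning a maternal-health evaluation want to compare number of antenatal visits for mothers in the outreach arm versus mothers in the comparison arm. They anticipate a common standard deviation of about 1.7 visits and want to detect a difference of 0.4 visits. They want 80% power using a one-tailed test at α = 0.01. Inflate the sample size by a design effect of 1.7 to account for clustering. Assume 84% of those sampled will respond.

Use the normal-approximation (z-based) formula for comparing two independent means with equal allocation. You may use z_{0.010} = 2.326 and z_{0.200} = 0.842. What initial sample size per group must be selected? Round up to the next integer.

n = (z_α + z_β)² · (σ₁² + σ₂²) / δ²
  = (2.326 + 0.842)² · (2·1.7² = 5.78) / 0.4²
  = 10.0362 · 5.78 / 0.16
  = 362.56
Design effect: 1.7 × 362.56 = 616.35.
Adjust for 84% response: 616.35 / 0.84 = 733.75.
Round up → n = 734 per group.

n = 734 per group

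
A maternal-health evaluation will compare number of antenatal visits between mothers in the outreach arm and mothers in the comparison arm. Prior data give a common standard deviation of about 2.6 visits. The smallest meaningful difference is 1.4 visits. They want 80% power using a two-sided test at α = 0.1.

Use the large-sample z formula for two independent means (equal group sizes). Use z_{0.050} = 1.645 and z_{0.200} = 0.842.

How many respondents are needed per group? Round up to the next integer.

n = 43 per group

n = (z_{α/2} + z_β)² · (σ₁² + σ₂²) / δ²
  = (1.645 + 0.842)² · (2·2.6² = 13.52) / 1.4²
  = 6.1852 · 13.52 / 1.96
  = 42.67
Round up → n = 43 per group.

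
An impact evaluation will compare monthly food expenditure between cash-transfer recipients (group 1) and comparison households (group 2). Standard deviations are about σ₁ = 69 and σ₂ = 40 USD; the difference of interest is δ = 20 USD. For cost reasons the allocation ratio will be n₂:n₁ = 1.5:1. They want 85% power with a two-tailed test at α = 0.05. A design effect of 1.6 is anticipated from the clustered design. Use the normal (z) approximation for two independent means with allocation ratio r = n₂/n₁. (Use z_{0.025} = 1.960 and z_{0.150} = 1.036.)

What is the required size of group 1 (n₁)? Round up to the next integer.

n₁ = 210

n₁ = (z_{α/2} + z_β)² · (σ₁² + σ₂²/r) / δ²
   = (1.960 + 1.036)² · (69² + 40²/1.5) / 20²
   = 8.9760 · (4761 + 1066.7) / 400
   = 8.9760 · 5827.7 / 400
   = 130.77
Design effect: 1.6 × 130.77 = 209.24.
Round up → n₁ = 210; n₂ = r·n₁ = 1.5 × 210 = 315.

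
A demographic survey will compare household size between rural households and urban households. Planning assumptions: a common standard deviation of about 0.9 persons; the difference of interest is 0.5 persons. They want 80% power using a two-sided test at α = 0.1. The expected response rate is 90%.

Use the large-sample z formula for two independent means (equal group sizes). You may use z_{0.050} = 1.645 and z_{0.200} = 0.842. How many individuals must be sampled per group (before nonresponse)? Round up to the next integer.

n = 45 per group

n = (z_{α/2} + z_β)² · (σ₁² + σ₂²) / δ²
  = (1.645 + 0.842)² · (2·0.9² = 1.62) / 0.5²
  = 6.1852 · 1.62 / 0.25
  = 40.08
Adjust for 90% response: 40.08 / 0.90 = 44.53.
Round up → n = 45 per group.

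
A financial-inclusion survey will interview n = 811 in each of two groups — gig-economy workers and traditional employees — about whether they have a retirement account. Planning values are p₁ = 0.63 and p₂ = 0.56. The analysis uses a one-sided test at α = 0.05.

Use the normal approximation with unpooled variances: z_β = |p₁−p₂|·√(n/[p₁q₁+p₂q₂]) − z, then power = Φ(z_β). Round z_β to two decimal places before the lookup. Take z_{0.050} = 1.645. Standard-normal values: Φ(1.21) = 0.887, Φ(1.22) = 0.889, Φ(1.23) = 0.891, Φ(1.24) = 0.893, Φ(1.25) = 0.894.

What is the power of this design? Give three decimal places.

z_β = |p₁−p₂|·√(n/[p₁q₁+p₂q₂]) − z_α
    = 0.07 · √(811/0.4795) − 1.645
    = 0.07 · 41.1260 − 1.645
    = 2.8788 − 1.645 = 1.2338 → 1.23
Power = Φ(1.23) = 0.891.

Power ≈ 0.891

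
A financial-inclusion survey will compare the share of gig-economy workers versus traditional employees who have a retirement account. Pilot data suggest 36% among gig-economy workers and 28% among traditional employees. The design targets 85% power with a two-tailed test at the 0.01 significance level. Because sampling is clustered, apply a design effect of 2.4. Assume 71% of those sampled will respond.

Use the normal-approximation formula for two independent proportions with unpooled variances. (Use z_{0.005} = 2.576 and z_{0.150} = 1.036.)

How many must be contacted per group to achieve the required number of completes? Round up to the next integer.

n = 2977 per group

n = (z_{α/2} + z_β)² · [p₁(1−p₁) + p₂(1−p₂)] / (p₁ − p₂)²
  = (2.576 + 1.036)² · (0.36·0.64 + 0.28·0.72) / (0.08)²
  = (3.612)² · (0.2304 + 0.2016) / 0.0064
  = 13.0465 · 0.4320 / 0.0064
  = 880.64
Design effect: 2.4 × 880.64 = 2113.54.
Adjust for 71% response: 2113.54 / 0.71 = 2976.82.
Round up → n = 2977 per group.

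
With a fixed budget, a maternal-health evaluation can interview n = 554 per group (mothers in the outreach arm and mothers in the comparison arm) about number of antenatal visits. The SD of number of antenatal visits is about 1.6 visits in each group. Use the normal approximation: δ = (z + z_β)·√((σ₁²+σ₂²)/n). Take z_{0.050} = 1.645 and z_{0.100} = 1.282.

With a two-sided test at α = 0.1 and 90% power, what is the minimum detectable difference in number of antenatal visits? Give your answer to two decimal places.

Minimum detectable difference ≈ 0.28 visits

δ = (z_{α/2} + z_β) · √((σ₁²+σ₂²)/n)
  = (1.645 + 1.282) · √(5.12/554)
  = 2.927 · √0.00924
  = 2.927 · 0.0961
  = 0.2814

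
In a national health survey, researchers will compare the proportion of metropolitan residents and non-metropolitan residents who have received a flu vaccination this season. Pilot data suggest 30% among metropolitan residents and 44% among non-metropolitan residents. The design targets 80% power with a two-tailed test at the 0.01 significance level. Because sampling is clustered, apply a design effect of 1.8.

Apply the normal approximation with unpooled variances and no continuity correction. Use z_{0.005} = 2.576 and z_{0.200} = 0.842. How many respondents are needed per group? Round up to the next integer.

n = 490 per group

n = (z_{α/2} + z_β)² · [p₁(1−p₁) + p₂(1−p₂)] / (p₁ − p₂)²
  = (2.576 + 0.842)² · (0.30·0.70 + 0.44·0.56) / (-0.14)²
  = (3.418)² · (0.2100 + 0.2464) / 0.0196
  = 11.6827 · 0.4564 / 0.0196
  = 272.04
Design effect: 1.8 × 272.04 = 489.67.
Round up → n = 490 per group.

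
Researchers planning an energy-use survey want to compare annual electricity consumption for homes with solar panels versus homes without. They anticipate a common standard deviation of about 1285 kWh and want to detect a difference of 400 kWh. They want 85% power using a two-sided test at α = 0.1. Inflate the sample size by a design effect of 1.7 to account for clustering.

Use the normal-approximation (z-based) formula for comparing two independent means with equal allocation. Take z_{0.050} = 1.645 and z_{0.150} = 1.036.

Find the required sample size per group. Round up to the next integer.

n = 253 per group

n = (z_{α/2} + z_β)² · (σ₁² + σ₂²) / δ²
  = (1.645 + 1.036)² · (2·1285² = 3302450) / 400²
  = 7.1878 · 3302450 / 160000
  = 148.36
Design effect: 1.7 × 148.36 = 252.21.
Round up → n = 253 per group.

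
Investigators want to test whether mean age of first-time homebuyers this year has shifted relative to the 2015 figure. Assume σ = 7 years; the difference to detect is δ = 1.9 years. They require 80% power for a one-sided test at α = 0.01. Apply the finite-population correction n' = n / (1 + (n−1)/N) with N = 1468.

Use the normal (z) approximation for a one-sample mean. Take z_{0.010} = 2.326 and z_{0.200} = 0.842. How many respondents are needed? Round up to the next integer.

n = 125

n = (z_α + z_β)² · σ² / δ²
  = (2.326 + 0.842)² · 7² / 1.9²
  = 10.0362 · 49 / 3.61
  = 136.23
Finite-population correction (N = 1468): 136.23 / (1 + (136.23 − 1)/1468) = 124.74.
Round up → n = 125.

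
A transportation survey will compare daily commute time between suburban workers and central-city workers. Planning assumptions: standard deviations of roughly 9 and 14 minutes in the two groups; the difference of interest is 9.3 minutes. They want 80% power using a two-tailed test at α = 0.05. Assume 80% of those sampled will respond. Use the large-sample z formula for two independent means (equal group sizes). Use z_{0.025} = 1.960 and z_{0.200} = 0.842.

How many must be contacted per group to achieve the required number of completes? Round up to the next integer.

n = 32 per group

n = (z_{α/2} + z_β)² · (σ₁² + σ₂²) / δ²
  = (1.960 + 0.842)² · (9² + 14² = 277) / 9.3²
  = 7.8512 · 277 / 86.49
  = 25.14
Adjust for 80% response: 25.14 / 0.80 = 31.43.
Round up → n = 32 per group.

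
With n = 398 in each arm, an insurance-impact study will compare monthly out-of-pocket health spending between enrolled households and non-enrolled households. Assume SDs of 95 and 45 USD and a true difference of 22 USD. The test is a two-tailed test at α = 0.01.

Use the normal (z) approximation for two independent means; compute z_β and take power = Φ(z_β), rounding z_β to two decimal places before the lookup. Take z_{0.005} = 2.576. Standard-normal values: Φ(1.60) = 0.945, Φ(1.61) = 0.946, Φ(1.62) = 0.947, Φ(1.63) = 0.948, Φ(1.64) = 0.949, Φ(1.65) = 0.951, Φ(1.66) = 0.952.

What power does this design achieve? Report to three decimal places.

z_β = δ·√(n/(σ₁²+σ₂²)) − z_{α/2}
    = 22 · √(398/11050) − 2.576
    = 22 · 0.18978 − 2.576
    = 4.1753 − 2.576 = 1.5993 → 1.60
Power = Φ(1.60) = 0.945.

Power ≈ 0.945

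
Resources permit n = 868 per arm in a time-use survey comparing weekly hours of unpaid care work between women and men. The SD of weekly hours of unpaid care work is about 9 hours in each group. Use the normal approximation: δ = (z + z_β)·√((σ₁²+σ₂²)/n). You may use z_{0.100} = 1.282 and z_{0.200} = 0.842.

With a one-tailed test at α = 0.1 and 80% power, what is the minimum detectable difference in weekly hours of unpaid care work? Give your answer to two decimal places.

Minimum detectable difference ≈ 0.92 hours

δ = (z_α + z_β) · √((σ₁²+σ₂²)/n)
  = (1.282 + 0.842) · √(162/868)
  = 2.124 · √0.18664
  = 2.124 · 0.4320
  = 0.9176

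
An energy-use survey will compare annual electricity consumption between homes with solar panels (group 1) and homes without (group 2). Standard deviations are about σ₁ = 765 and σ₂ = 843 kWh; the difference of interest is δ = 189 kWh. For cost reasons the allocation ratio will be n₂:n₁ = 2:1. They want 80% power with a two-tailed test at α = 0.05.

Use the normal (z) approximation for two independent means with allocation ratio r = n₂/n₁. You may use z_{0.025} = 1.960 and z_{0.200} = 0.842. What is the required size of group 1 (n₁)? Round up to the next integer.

n₁ = (z_{α/2} + z_β)² · (σ₁² + σ₂²/r) / δ²
   = (1.960 + 0.842)² · (765² + 843²/2) / 189²
   = 7.8512 · (585225 + 355324.5) / 35721
   = 7.8512 · 940549.5 / 35721
   = 206.73
Round up → n₁ = 207; n₂ = r·n₁ = 2 × 207 = 414.

n₁ = 207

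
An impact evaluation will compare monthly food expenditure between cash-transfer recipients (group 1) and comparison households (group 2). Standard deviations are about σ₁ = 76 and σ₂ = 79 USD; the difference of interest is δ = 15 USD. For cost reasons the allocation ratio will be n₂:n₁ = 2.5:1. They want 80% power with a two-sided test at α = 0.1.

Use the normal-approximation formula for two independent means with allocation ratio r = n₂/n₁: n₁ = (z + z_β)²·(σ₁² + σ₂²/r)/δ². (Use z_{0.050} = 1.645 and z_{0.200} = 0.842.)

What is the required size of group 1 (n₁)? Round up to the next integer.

n₁ = 228

n₁ = (z_{α/2} + z_β)² · (σ₁² + σ₂²/r) / δ²
   = (1.645 + 0.842)² · (76² + 79²/2.5) / 15²
   = 6.1852 · (5776 + 2496.4) / 225
   = 6.1852 · 8272.4 / 225
   = 227.41
Round up → n₁ = 228; n₂ = r·n₁ = 2.5 × 228 = 570.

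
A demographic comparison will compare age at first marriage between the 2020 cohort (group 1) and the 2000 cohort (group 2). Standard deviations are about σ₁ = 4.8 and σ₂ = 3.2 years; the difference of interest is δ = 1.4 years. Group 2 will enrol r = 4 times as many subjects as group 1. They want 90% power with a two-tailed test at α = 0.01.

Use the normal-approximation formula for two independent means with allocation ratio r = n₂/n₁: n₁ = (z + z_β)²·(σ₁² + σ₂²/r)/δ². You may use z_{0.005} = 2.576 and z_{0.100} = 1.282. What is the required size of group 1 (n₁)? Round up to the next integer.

n₁ = (z_{α/2} + z_β)² · (σ₁² + σ₂²/r) / δ²
   = (2.576 + 1.282)² · (4.8² + 3.2²/4) / 1.4²
   = 14.8842 · (23.04 + 2.56) / 1.96
   = 14.8842 · 25.6 / 1.96
   = 194.41
Round up → n₁ = 195; n₂ = r·n₁ = 4 × 195 = 780.

n₁ = 195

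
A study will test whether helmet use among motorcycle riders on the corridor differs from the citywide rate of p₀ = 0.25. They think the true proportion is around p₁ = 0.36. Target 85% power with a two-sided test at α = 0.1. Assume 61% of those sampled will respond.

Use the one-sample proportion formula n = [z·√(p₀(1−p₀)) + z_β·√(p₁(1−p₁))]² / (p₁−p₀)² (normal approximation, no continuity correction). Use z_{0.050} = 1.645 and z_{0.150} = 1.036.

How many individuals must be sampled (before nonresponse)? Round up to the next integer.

n = 199

n = [z_{α/2}·√(p₀q₀) + z_β·√(p₁q₁)]² / (p₁ − p₀)²
  = [1.645·√(0.25·0.75) + 1.036·√(0.36·0.64)]² / (0.11)²
  = [1.645·0.4330 + 1.036·0.4800]² / 0.0121
  = [1.2096]² / 0.0121
  = 120.92
Adjust for 61% response: 120.92 / 0.61 = 198.22.
Round up → n = 199.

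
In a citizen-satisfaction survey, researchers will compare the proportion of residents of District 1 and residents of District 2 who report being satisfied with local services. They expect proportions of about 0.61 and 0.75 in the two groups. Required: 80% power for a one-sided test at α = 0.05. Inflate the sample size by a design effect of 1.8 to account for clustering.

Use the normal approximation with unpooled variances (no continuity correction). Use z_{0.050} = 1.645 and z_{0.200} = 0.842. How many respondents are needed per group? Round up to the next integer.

n = (z_α + z_β)² · [p₁(1−p₁) + p₂(1−p₂)] / (p₁ − p₂)²
  = (1.645 + 0.842)² · (0.61·0.39 + 0.75·0.25) / (-0.14)²
  = (2.487)² · (0.2379 + 0.1875) / 0.0196
  = 6.1852 · 0.4254 / 0.0196
  = 134.24
Design effect: 1.8 × 134.24 = 241.64.
Round up → n = 242 per group.

n = 242 per group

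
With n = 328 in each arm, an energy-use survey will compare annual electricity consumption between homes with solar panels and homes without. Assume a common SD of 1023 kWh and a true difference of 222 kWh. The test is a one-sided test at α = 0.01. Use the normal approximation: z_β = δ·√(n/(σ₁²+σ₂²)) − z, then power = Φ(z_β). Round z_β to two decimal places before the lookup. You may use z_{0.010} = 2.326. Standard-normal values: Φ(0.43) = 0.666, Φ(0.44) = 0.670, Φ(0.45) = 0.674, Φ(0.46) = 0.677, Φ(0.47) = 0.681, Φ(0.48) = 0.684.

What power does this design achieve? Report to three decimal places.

z_β = δ·√(n/(σ₁²+σ₂²)) − z_α
    = 222 · √(328/2093058) − 2.326
    = 222 · 0.01252 − 2.326
    = 2.7791 − 2.326 = 0.4531 → 0.45
Power = Φ(0.45) = 0.674.

Power ≈ 0.674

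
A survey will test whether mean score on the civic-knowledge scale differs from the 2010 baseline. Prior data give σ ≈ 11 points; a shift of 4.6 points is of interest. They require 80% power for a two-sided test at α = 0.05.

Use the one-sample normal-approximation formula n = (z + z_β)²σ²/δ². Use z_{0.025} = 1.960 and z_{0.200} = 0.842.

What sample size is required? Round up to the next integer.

n = (z_{α/2} + z_β)² · σ² / δ²
  = (1.960 + 0.842)² · 11² / 4.6²
  = 7.8512 · 121 / 21.16
  = 44.90
Round up → n = 45.

n = 45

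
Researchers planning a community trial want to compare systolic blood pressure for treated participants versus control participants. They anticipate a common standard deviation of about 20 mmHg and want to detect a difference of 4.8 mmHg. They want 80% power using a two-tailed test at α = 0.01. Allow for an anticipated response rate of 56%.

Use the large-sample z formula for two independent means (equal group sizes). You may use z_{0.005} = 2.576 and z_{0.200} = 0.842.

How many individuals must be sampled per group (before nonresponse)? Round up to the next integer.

n = (z_{α/2} + z_β)² · (σ₁² + σ₂²) / δ²
  = (2.576 + 0.842)² · (2·20² = 800) / 4.8²
  = 11.6827 · 800 / 23.04
  = 405.65
Adjust for 56% response: 405.65 / 0.56 = 724.38.
Round up → n = 725 per group.

n = 725 per group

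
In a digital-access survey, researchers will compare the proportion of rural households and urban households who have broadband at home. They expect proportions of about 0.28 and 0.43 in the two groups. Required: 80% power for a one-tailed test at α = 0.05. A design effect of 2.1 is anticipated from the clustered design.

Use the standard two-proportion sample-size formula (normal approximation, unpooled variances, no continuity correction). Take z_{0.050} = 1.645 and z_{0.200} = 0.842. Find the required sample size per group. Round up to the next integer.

n = 258 per group

n = (z_α + z_β)² · [p₁(1−p₁) + p₂(1−p₂)] / (p₁ − p₂)²
  = (1.645 + 0.842)² · (0.28·0.72 + 0.43·0.57) / (-0.15)²
  = (2.487)² · (0.2016 + 0.2451) / 0.0225
  = 6.1852 · 0.4467 / 0.0225
  = 122.80
Design effect: 2.1 × 122.80 = 257.87.
Round up → n = 258 per group.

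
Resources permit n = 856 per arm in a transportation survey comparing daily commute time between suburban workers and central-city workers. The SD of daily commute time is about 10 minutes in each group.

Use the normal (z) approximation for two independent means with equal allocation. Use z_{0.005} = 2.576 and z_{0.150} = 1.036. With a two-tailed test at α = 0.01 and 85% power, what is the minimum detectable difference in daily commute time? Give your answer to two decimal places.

Minimum detectable difference ≈ 1.75 minutes

δ = (z_{α/2} + z_β) · √((σ₁²+σ₂²)/n)
  = (2.576 + 1.036) · √(200/856)
  = 3.612 · √0.23364
  = 3.612 · 0.4834
  = 1.7459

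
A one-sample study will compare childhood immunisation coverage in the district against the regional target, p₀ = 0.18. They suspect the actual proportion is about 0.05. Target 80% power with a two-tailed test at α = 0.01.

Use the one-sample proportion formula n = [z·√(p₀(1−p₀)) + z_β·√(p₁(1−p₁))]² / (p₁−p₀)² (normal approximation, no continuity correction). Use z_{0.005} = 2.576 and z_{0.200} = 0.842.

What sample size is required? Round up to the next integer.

n = 82

n = [z_{α/2}·√(p₀q₀) + z_β·√(p₁q₁)]² / (p₁ − p₀)²
  = [2.576·√(0.18·0.82) + 0.842·√(0.05·0.95)]² / (-0.13)²
  = [2.576·0.3842 + 0.842·0.2179]² / 0.0169
  = [1.1732]² / 0.0169
  = 81.44
Round up → n = 82.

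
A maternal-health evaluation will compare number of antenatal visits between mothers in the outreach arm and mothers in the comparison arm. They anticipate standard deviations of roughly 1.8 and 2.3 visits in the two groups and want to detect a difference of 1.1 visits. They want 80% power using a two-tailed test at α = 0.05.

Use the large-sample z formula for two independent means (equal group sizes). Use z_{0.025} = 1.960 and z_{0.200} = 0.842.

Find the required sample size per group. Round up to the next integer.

n = 56 per group

n = (z_{α/2} + z_β)² · (σ₁² + σ₂²) / δ²
  = (1.960 + 0.842)² · (1.8² + 2.3² = 8.53) / 1.1²
  = 7.8512 · 8.53 / 1.21
  = 55.35
Round up → n = 56 per group.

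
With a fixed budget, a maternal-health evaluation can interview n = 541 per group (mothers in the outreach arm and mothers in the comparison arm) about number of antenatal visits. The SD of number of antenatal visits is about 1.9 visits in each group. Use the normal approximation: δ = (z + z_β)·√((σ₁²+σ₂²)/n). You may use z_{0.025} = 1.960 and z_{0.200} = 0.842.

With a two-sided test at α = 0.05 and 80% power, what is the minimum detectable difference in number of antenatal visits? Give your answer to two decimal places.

Minimum detectable difference ≈ 0.32 visits

δ = (z_{α/2} + z_β) · √((σ₁²+σ₂²)/n)
  = (1.960 + 0.842) · √(7.22/541)
  = 2.802 · √0.01335
  = 2.802 · 0.1155
  = 0.3237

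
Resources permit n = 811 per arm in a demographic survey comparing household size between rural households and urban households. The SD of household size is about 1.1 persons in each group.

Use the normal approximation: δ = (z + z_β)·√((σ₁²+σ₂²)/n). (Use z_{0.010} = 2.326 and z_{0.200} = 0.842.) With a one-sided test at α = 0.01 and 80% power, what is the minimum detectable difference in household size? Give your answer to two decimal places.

Minimum detectable difference ≈ 0.17 persons

δ = (z_α + z_β) · √((σ₁²+σ₂²)/n)
  = (2.326 + 0.842) · √(2.42/811)
  = 3.168 · √0.00298
  = 3.168 · 0.0546
  = 0.1731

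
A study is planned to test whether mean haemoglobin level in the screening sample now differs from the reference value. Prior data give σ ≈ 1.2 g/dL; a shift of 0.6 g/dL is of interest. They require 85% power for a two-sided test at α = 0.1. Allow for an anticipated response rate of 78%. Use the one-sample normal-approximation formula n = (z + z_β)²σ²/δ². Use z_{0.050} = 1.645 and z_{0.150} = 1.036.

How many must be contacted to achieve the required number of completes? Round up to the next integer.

n = 37

n = (z_{α/2} + z_β)² · σ² / δ²
  = (1.645 + 1.036)² · 1.2² / 0.6²
  = 7.1878 · 1.44 / 0.36
  = 28.75
Adjust for 78% response: 28.75 / 0.78 = 36.86.
Round up → n = 37.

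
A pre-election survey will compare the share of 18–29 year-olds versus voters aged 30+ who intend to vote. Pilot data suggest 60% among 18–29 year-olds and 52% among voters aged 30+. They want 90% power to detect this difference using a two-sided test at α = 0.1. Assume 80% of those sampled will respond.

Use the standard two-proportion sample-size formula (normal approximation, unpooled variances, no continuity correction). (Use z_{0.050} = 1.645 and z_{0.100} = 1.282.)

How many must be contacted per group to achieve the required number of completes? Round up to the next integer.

n = 820 per group

n = (z_{α/2} + z_β)² · [p₁(1−p₁) + p₂(1−p₂)] / (p₁ − p₂)²
  = (1.645 + 1.282)² · (0.60·0.40 + 0.52·0.48) / (0.08)²
  = (2.927)² · (0.2400 + 0.2496) / 0.0064
  = 8.5673 · 0.4896 / 0.0064
  = 655.40
Adjust for 80% response: 655.40 / 0.80 = 819.25.
Round up → n = 820 per group.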